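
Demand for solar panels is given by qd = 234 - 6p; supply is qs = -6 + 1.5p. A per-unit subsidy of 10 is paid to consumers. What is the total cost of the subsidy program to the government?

Pre-subsidy: 234 - 6p = -6 + 1.5p gives p* = 32, q* = 42.
With the rebate, buyers effectively pay pb = ps − 10, where ps is the price sellers receive.
Demand in terms of ps becomes qd = 234 − 6(ps − 10) = 294 - 6ps. Setting this equal to supply: 294 - 6ps = -6 + 1.5ps, so ps = 40.
Buyers pay pb = 40 − 10 = 30; q' = -6 + 1.5·40 = 54.
Government outlay = subsidy × quantity = 10 × 54 = 540.

Government cost = 540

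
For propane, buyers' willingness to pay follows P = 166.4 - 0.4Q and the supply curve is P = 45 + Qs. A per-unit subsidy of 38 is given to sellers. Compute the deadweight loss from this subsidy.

Deadweight loss = 3610/7

Pre-subsidy: 166.4 - 0.4Q = 45 + Q gives Q* = 607/7 and P* = 922/7.
With the subsidy, sellers receive Ps = Pb + 38 for each unit, where Pb is the price buyers pay.
On the curves, Pb = 166.4 - 0.4Q and Ps = 45 + Q; the wedge Ps − Pb = 38 gives 45 + Q − (166.4 - 0.4Q) = 38, so Q' = 797/7.
Then Pb = 166.4 − 0.4·(797/7) = 846/7 and Ps = 45 + 1·(797/7) = 1112/7.
The subsidy expands output by 797/7 − 607/7 = 190/7 past the efficient level; on those units the gap between marginal cost and willingness to pay runs from 0 up to 38.
DWL = ½ × 38 × 190/7 = 3610/7.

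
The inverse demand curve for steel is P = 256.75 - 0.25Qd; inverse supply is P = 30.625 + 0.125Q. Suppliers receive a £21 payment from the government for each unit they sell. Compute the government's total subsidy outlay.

Government cost = £13839

Pre-subsidy: 256.75 - 0.25Q = 30.625 + 0.125Q gives Q* = 603 and P* = 106.
With the subsidy, sellers receive Ps = Pb + 21 for each unit, where Pb is the price buyers pay.
On the curves, Pb = 256.75 - 0.25Q and Ps = 30.625 + 0.125Q; the wedge Ps − Pb = 21 gives 30.625 + 0.125Q − (256.75 - 0.25Q) = 21, so Q' = 659.
Then Pb = 256.75 − 0.25·659 = 92 and Ps = 30.625 + 0.125·659 = 113.
Government outlay = subsidy × quantity = 21 × 659 = 13839.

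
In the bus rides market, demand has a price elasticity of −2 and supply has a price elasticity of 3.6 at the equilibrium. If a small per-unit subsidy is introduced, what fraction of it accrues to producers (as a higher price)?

Producer share = 5/14

For a small subsidy around the equilibrium, the benefit split depends on the relative slopes, which at a point are proportional to the elasticities.
Buyer share = εs/(εs + |εd|) = 3.6/(3.6 + 2) = 9/14; seller share = |εd|/(εs + |εd|) = 5/14.
So producers capture 5/14 of the subsidy.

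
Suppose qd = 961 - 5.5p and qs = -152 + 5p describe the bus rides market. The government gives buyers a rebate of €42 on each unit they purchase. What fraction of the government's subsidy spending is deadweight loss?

DWL / government spending = 55/488

Pre-subsidy: 961 - 5.5p = -152 + 5p gives p* = 106, q* = 378.
With the rebate, buyers effectively pay pb = ps − 42, where ps is the price sellers receive.
Demand in terms of ps becomes qd = 961 − 5.5(ps − 42) = 1192 - 5.5ps. Setting this equal to supply: 1192 - 5.5ps = -152 + 5ps, so ps = 128.
Buyers pay pb = 128 − 42 = 86; q' = -152 + 5·128 = 488.
ΔCS = ½(378 + 488)(106 − 86) = 8660; ΔPS = ½(378 + 488)(128 − 106) = 9526.
Government spending = 42 × 488 = 20496.
DWL = ½ × 42 × (488 − 378) = 2310; fraction = 2310 / 20496 = 55/488.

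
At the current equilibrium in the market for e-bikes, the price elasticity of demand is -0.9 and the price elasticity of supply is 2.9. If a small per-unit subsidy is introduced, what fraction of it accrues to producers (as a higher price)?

For a small subsidy around the equilibrium, the benefit split depends on the relative slopes, which at a point are proportional to the elasticities.
Buyer share = εs/(εs + |εd|) = 2.9/(2.9 + 0.9) = 29/38; seller share = |εd|/(εs + |εd|) = 9/38.
So producers capture 9/38 of the subsidy.

Producer share = 9/38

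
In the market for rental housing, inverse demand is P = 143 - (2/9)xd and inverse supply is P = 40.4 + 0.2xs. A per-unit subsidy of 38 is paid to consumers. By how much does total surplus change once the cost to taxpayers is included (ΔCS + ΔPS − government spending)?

Pre-subsidy: 143 - (2/9)x = 40.4 + 0.2x gives x* = 243 and P* = 89.
With the rebate, buyers effectively pay Pb = Ps − 38, where Ps is the price sellers receive.
On the curves, Pb = 143 - (2/9)x and Ps = 40.4 + 0.2x; the wedge Ps − Pb = 38 gives 40.4 + 0.2x − (143 - (2/9)x) = 38, so x' = 333.
Then Pb = 143 − (2/9)·333 = 69 and Ps = 40.4 + 0.2·333 = 107.
ΔCS = ½(243 + 333)(89 − 69) = 5760; ΔPS = ½(243 + 333)(107 − 89) = 5184.
Government spending = 38 × 333 = 12654.
Net change = 5760 + 5184 − 12654 = -1710. The loss equals the DWL triangle ½·38·90.

Net change in total surplus = -1710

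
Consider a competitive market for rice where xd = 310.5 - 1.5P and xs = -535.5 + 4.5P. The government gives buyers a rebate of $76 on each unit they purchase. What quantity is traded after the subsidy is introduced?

Pre-subsidy: 310.5 - 1.5P = -535.5 + 4.5P gives P* = 141, x* = 99.
With the rebate, buyers effectively pay Pb = Ps − 76, where Ps is the price sellers receive.
Demand in terms of Ps becomes xd = 310.5 − 1.5(Ps − 76) = 424.5 - 1.5Ps. Setting this equal to supply: 424.5 - 1.5Ps = -535.5 + 4.5Ps, so Ps = 160.
Buyers pay Pb = 160 − 76 = 84; x' = -535.5 + 4.5·160 = 184.5.

x' = 184.5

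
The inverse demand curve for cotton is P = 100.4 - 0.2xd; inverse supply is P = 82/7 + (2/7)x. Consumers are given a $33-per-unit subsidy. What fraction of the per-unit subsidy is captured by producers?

Pre-subsidy: 100.4 - 0.2x = 82/7 + (2/7)x gives x* = 3104/17 and P* = 1086/17.
With the rebate, buyers effectively pay Pb = Ps − 33, where Ps is the price sellers receive.
On the curves, Pb = 100.4 - 0.2x and Ps = 82/7 + (2/7)x; the wedge Ps − Pb = 33 gives 82/7 + (2/7)x − (100.4 - 0.2x) = 33, so x' = 4259/17.
Then Pb = 100.4 − 0.2·(4259/17) = 855/17 and Ps = 82/7 + (2/7)·(4259/17) = 1416/17.
Buyers' price falls by P* − Pb = 1086/17 − 855/17 = 231/17; sellers' price rises by Ps − P* = 1416/17 − 1086/17 = 330/17.
So producers capture (330/17)/33 = 10/17 of each unit of subsidy.

Producer share = 10/17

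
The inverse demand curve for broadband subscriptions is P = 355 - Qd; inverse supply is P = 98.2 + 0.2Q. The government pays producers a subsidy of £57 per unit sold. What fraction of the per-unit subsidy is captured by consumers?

Pre-subsidy: 355 - Q = 98.2 + 0.2Q gives Q* = 214 and P* = 141.
With the subsidy, sellers receive Ps = Pb + 57 for each unit, where Pb is the price buyers pay.
On the curves, Pb = 355 - Q and Ps = 98.2 + 0.2Q; the wedge Ps − Pb = 57 gives 98.2 + 0.2Q − (355 - Q) = 57, so Q' = 261.5.
Then Pb = 355 − 1·261.5 = 93.5 and Ps = 98.2 + 0.2·261.5 = 150.5.
Buyers' price falls by P* − Pb = 141 − 93.5 = 47.5; sellers' price rises by Ps − P* = 150.5 − 141 = 9.5.
So consumers capture 47.5/57 = 5/6 of each unit of subsidy.

Consumer share = 5/6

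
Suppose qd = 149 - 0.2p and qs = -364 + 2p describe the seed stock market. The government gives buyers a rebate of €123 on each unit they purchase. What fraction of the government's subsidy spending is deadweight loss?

DWL / government spending = 123/1372

Pre-subsidy: 149 - 0.2p = -364 + 2p gives p* = 2565/11, q* = 1126/11.
With the rebate, buyers effectively pay pb = ps − 123, where ps is the price sellers receive.
Demand in terms of ps becomes qd = 149 − 0.2(ps − 123) = 173.6 - 0.2ps. Setting this equal to supply: 173.6 - 0.2ps = -364 + 2ps, so ps = 2688/11.
Buyers pay pb = 2688/11 − 123 = 1335/11; q' = -364 + 2·(2688/11) = 1372/11.
ΔCS = ½(1126/11 + 1372/11)(2565/11 − 1335/11) = 1536270/121; ΔPS = ½(1126/11 + 1372/11)(2688/11 − 2565/11) = 153627/121.
Government spending = 123 × 1372/11 = 168756/11.
DWL = ½ × 123 × (1372/11 − 1126/11) = 15129/11; fraction = (15129/11) / (168756/11) = 123/1372.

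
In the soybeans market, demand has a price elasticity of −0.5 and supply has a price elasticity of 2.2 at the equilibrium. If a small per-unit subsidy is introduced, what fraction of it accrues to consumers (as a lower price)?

For a small subsidy around the equilibrium, the benefit split depends on the relative slopes, which at a point are proportional to the elasticities.
Buyer share = εs/(εs + |εd|) = 2.2/(2.2 + 0.5) = 22/27; seller share = |εd|/(εs + |εd|) = 5/27.

Consumer share = 22/27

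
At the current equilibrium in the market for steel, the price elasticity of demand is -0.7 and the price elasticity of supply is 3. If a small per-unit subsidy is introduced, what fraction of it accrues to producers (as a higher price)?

Producer share = 7/37

For a small subsidy around the equilibrium, the benefit split depends on the relative slopes, which at a point are proportional to the elasticities.
Buyer share = εs/(εs + |εd|) = 3/(3 + 0.7) = 30/37; seller share = |εd|/(εs + |εd|) = 7/37.
So producers capture 7/37 of the subsidy.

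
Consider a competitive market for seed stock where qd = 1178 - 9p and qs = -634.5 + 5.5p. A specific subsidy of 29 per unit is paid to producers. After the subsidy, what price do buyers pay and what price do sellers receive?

Pre-subsidy: 1178 - 9p = -634.5 + 5.5p gives p* = 125, q* = 53.
With the subsidy, sellers receive ps = pb + 29 for each unit, where pb is the price buyers pay.
Supply in terms of pb becomes qs = -634.5 + 5.5(pb + 29) = -475 + 5.5pb. Setting this equal to demand: 1178 - 9pb = -475 + 5.5pb, so pb = 114.
Sellers receive ps = 114 + 29 = 143; q' = 1178 − 9·114 = 152.

Buyers pay 114; sellers receive 143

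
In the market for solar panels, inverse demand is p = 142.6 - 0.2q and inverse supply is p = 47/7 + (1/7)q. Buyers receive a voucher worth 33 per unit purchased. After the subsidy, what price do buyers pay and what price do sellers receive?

Buyers pay 529/12; sellers receive 925/12

Pre-subsidy: 142.6 - 0.2q = 47/7 + (1/7)q gives q* = 1189/3 and p* = 190/3.
With the rebate, buyers effectively pay pb = ps − 33, where ps is the price sellers receive.
On the curves, pb = 142.6 - 0.2q and ps = 47/7 + (1/7)q; the wedge ps − pb = 33 gives 47/7 + (1/7)q − (142.6 - 0.2q) = 33, so q' = 5911/12.
Then pb = 142.6 − 0.2·(5911/12) = 529/12 and ps = 47/7 + (1/7)·(5911/12) = 925/12.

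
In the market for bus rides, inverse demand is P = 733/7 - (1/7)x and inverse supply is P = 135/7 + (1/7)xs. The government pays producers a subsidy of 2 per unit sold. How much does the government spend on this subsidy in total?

Government cost = 612

Pre-subsidy: 733/7 - (1/7)x = 135/7 + (1/7)x gives x* = 299 and P* = 62.
With the subsidy, sellers receive Ps = Pb + 2 for each unit, where Pb is the price buyers pay.
On the curves, Pb = 733/7 - (1/7)x and Ps = 135/7 + (1/7)x; the wedge Ps − Pb = 2 gives 135/7 + (1/7)x − (733/7 - (1/7)x) = 2, so x' = 306.
Then Pb = 733/7 − (1/7)·306 = 61 and Ps = 135/7 + (1/7)·306 = 63.
Government outlay = subsidy × quantity = 2 × 306 = 612.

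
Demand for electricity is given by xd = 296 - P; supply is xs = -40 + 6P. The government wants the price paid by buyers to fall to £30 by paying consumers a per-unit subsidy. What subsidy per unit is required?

At a buyer price of 30, quantity demanded is 296 − 1·30 = 266.
Sellers supply 266 only when they receive Ps with -40 + 6·Ps = 266, i.e. Ps = 51.
s = Ps − Pb = 51 − 30 = 21.

Required subsidy s = £21 per unit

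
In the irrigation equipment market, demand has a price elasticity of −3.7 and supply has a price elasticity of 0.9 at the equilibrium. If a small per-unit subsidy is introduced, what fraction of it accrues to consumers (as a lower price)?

For a small subsidy around the equilibrium, the benefit split depends on the relative slopes, which at a point are proportional to the elasticities.
Buyer share = εs/(εs + |εd|) = 0.9/(0.9 + 3.7) = 9/46; seller share = |εd|/(εs + |εd|) = 37/46.

Consumer share = 9/46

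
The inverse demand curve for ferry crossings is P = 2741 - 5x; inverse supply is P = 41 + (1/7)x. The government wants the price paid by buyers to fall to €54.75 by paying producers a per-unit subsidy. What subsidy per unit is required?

At a buyer price of 54.75, quantity demanded is 548.2 − 0.2·54.75 = 537.25.
Sellers supply 537.25 only when they receive Ps = 41 + (1/7)·537.25 = 117.75.
s = Ps − Pb = 117.75 − 54.75 = 63.

Required subsidy s = €63 per unit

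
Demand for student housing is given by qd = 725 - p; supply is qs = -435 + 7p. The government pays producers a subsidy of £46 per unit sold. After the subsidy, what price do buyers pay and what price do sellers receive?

Buyers pay £104.75; sellers receive £150.75

Pre-subsidy: 725 - p = -435 + 7p gives p* = 145, q* = 580.
With the subsidy, sellers receive ps = pb + 46 for each unit, where pb is the price buyers pay.
Supply in terms of pb becomes qs = -435 + 7(pb + 46) = -113 + 7pb. Setting this equal to demand: 725 - pb = -113 + 7pb, so pb = 104.75.
Sellers receive ps = 104.75 + 46 = 150.75; q' = 725 − 1·104.75 = 620.25.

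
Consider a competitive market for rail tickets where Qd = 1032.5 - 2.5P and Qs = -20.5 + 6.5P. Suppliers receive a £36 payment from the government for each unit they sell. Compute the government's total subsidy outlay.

Pre-subsidy: 1032.5 - 2.5P = -20.5 + 6.5P gives P* = 117, Q* = 740.
With the subsidy, sellers receive Ps = Pb + 36 for each unit, where Pb is the price buyers pay.
Supply in terms of Pb becomes Qs = -20.5 + 6.5(Pb + 36) = 213.5 + 6.5Pb. Setting this equal to demand: 1032.5 - 2.5Pb = 213.5 + 6.5Pb, so Pb = 91.
Sellers receive Ps = 91 + 36 = 127; Q' = 1032.5 − 2.5·91 = 805.
Government outlay = subsidy × quantity = 36 × 805 = 28980.

Government cost = £28980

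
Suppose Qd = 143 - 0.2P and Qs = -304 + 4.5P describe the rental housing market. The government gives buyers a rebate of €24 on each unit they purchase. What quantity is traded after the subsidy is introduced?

Pre-subsidy: 143 - 0.2P = -304 + 4.5P gives P* = 4470/47, Q* = 5827/47.
With the rebate, buyers effectively pay Pb = Ps − 24, where Ps is the price sellers receive.
Demand in terms of Ps becomes Qd = 143 − 0.2(Ps − 24) = 147.8 - 0.2Ps. Setting this equal to supply: 147.8 - 0.2Ps = -304 + 4.5Ps, so Ps = 4518/47.
Buyers pay Pb = 4518/47 − 24 = 3390/47; Q' = -304 + 4.5·(4518/47) = 6043/47.

Q' = 6043/47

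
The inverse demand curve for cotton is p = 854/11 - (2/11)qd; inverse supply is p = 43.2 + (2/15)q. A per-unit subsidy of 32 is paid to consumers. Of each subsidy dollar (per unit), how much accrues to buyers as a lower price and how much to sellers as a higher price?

Pre-subsidy: 854/11 - (2/11)q = 43.2 + (2/15)q gives q* = 2841/26 and p* = 751/13.
With the rebate, buyers effectively pay pb = ps − 32, where ps is the price sellers receive.
On the curves, pb = 854/11 - (2/11)q and ps = 43.2 + (2/15)q; the wedge ps − pb = 32 gives 43.2 + (2/15)q − (854/11 - (2/11)q) = 32, so q' = 5481/26.
Then pb = 854/11 − (2/11)·(5481/26) = 511/13 and ps = 43.2 + (2/15)·(5481/26) = 927/13.
Buyers' price falls by p* − pb = 751/13 − 511/13 = 240/13; sellers' price rises by ps − p* = 927/13 − 751/13 = 176/13.

Buyers gain 240/13 per unit; sellers gain 176/13 per unit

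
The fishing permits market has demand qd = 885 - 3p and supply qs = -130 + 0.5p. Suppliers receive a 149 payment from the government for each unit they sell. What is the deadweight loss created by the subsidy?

Pre-subsidy: 885 - 3p = -130 + 0.5p gives p* = 290, q* = 15.
With the subsidy, sellers receive ps = pb + 149 for each unit, where pb is the price buyers pay.
Supply in terms of pb becomes qs = -130 + 0.5(pb + 149) = -55.5 + 0.5pb. Setting this equal to demand: 885 - 3pb = -55.5 + 0.5pb, so pb = 1881/7.
Sellers receive ps = 1881/7 + 149 = 2924/7; q' = 885 − 3·(1881/7) = 552/7.
The subsidy expands output by 552/7 − 15 = 447/7 past the efficient level; on those units the gap between marginal cost and willingness to pay runs from 0 up to 149.
DWL = ½ × 149 × 447/7 = 66603/14.

Deadweight loss = 66603/14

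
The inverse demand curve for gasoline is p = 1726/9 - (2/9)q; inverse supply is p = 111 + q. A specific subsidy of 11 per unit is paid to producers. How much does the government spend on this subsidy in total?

Pre-subsidy: 1726/9 - (2/9)q = 111 + q gives q* = 727/11 and p* = 1948/11.
With the subsidy, sellers receive ps = pb + 11 for each unit, where pb is the price buyers pay.
On the curves, pb = 1726/9 - (2/9)q and ps = 111 + q; the wedge ps − pb = 11 gives 111 + q − (1726/9 - (2/9)q) = 11, so q' = 826/11.
Then pb = 1726/9 − (2/9)·(826/11) = 1926/11 and ps = 111 + 1·(826/11) = 2047/11.
Government outlay = subsidy × quantity = 11 × 826/11 = 826.

Government cost = 826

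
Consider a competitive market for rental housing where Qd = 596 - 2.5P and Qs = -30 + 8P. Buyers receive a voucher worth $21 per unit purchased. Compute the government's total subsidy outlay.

Pre-subsidy: 596 - 2.5P = -30 + 8P gives P* = 1252/21, Q* = 9386/21.
With the rebate, buyers effectively pay Pb = Ps − 21, where Ps is the price sellers receive.
Demand in terms of Ps becomes Qd = 596 − 2.5(Ps − 21) = 648.5 - 2.5Ps. Setting this equal to supply: 648.5 - 2.5Ps = -30 + 8Ps, so Ps = 1357/21.
Buyers pay Pb = 1357/21 − 21 = 916/21; Q' = -30 + 8·(1357/21) = 10226/21.
Government outlay = subsidy × quantity = 21 × 10226/21 = 10226.

Government cost = $10226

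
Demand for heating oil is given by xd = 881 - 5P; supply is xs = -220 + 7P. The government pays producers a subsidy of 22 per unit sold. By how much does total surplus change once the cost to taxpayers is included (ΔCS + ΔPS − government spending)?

Pre-subsidy: 881 - 5P = -220 + 7P gives P* = 91.75, x* = 422.25.
With the subsidy, sellers receive Ps = Pb + 22 for each unit, where Pb is the price buyers pay.
Supply in terms of Pb becomes xs = -220 + 7(Pb + 22) = -66 + 7Pb. Setting this equal to demand: 881 - 5Pb = -66 + 7Pb, so Pb = 947/12.
Sellers receive Ps = 947/12 + 22 = 1211/12; x' = 881 − 5·(947/12) = 5837/12.
ΔCS = ½(422.25 + 5837/12)(91.75 − 947/12) = 104951/18; ΔPS = ½(422.25 + 5837/12)(1211/12 − 91.75) = 74965/18.
Government spending = 22 × 5837/12 = 64207/6.
Net change = 104951/18 + 74965/18 − 64207/6 = -4235/6. The loss equals the DWL triangle ½·22·385/6.

Net change in total surplus = -4235/6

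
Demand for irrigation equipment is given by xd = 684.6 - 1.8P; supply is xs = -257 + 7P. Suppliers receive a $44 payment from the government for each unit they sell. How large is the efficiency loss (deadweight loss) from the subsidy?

Deadweight loss = $1386

Pre-subsidy: 684.6 - 1.8P = -257 + 7P gives P* = 107, x* = 492.
With the subsidy, sellers receive Ps = Pb + 44 for each unit, where Pb is the price buyers pay.
Supply in terms of Pb becomes xs = -257 + 7(Pb + 44) = 51 + 7Pb. Setting this equal to demand: 684.6 - 1.8Pb = 51 + 7Pb, so Pb = 72.
Sellers receive Ps = 72 + 44 = 116; x' = 684.6 − 1.8·72 = 555.
The subsidy expands output by 555 − 492 = 63 past the efficient level; on those units the gap between marginal cost and willingness to pay runs from 0 up to 44.
DWL = ½ × 44 × 63 = 1386.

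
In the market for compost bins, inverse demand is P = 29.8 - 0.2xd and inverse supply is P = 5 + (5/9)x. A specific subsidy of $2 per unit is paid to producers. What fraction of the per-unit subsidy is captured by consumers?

Pre-subsidy: 29.8 - 0.2x = 5 + (5/9)x gives x* = 558/17 and P* = 395/17.
With the subsidy, sellers receive Ps = Pb + 2 for each unit, where Pb is the price buyers pay.
On the curves, Pb = 29.8 - 0.2x and Ps = 5 + (5/9)x; the wedge Ps − Pb = 2 gives 5 + (5/9)x − (29.8 - 0.2x) = 2, so x' = 603/17.
Then Pb = 29.8 − 0.2·(603/17) = 386/17 and Ps = 5 + (5/9)·(603/17) = 420/17.
Buyers' price falls by P* − Pb = 395/17 − 386/17 = 9/17; sellers' price rises by Ps − P* = 420/17 − 395/17 = 25/17.
So consumers capture (9/17)/2 = 9/34 of each unit of subsidy.

Consumer share = 9/34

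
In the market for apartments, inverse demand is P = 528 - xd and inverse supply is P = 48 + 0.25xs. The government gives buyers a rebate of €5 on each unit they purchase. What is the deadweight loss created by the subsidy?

Pre-subsidy: 528 - x = 48 + 0.25x gives x* = 384 and P* = 144.
With the rebate, buyers effectively pay Pb = Ps − 5, where Ps is the price sellers receive.
On the curves, Pb = 528 - x and Ps = 48 + 0.25x; the wedge Ps − Pb = 5 gives 48 + 0.25x − (528 - x) = 5, so x' = 388.
Then Pb = 528 − 1·388 = 140 and Ps = 48 + 0.25·388 = 145.
The subsidy expands output by 388 − 384 = 4 past the efficient level; on those units the gap between marginal cost and willingness to pay runs from 0 up to 5.
DWL = ½ × 5 × 4 = 10.

Deadweight loss = €10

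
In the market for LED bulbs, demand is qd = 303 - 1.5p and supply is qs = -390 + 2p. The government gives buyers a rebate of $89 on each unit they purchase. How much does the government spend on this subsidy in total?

Government cost = 51264/7

Pre-subsidy: 303 - 1.5p = -390 + 2p gives p* = 198, q* = 6.
With the rebate, buyers effectively pay pb = ps − 89, where ps is the price sellers receive.
Demand in terms of ps becomes qd = 303 − 1.5(ps − 89) = 436.5 - 1.5ps. Setting this equal to supply: 436.5 - 1.5ps = -390 + 2ps, so ps = 1653/7.
Buyers pay pb = 1653/7 − 89 = 1030/7; q' = -390 + 2·(1653/7) = 576/7.
Government outlay = subsidy × quantity = 89 × 576/7 = 51264/7.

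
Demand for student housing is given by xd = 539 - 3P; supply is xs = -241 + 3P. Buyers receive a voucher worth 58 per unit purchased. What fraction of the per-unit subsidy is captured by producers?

Pre-subsidy: 539 - 3P = -241 + 3P gives P* = 130, x* = 149.
With the rebate, buyers effectively pay Pb = Ps − 58, where Ps is the price sellers receive.
Demand in terms of Ps becomes xd = 539 − 3(Ps − 58) = 713 - 3Ps. Setting this equal to supply: 713 - 3Ps = -241 + 3Ps, so Ps = 159.
Buyers pay Pb = 159 − 58 = 101; x' = -241 + 3·159 = 236.
Buyers' price falls by P* − Pb = 130 − 101 = 29; sellers' price rises by Ps − P* = 159 − 130 = 29.
So producers capture 29/58 = 0.5 of each unit of subsidy.

Producer share = 0.5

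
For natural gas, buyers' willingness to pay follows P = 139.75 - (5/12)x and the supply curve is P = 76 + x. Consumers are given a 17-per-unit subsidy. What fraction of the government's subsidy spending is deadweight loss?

DWL / government spending = 2/19

Pre-subsidy: 139.75 - (5/12)x = 76 + x gives x* = 45 and P* = 121.
With the rebate, buyers effectively pay Pb = Ps − 17, where Ps is the price sellers receive.
On the curves, Pb = 139.75 - (5/12)x and Ps = 76 + x; the wedge Ps − Pb = 17 gives 76 + x − (139.75 - (5/12)x) = 17, so x' = 57.
Then Pb = 139.75 − (5/12)·57 = 116 and Ps = 76 + 1·57 = 133.
ΔCS = ½(45 + 57)(121 − 116) = 255; ΔPS = ½(45 + 57)(133 − 121) = 612.
Government spending = 17 × 57 = 969.
DWL = ½ × 17 × (57 − 45) = 102; fraction = 102 / 969 = 2/19.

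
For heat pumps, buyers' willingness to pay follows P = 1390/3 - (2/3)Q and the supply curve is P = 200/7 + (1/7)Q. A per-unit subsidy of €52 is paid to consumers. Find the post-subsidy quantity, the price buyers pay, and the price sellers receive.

Q' = 10222/17; buyers pay 1062/17; sellers receive 1946/17

Pre-subsidy: 1390/3 - (2/3)Q = 200/7 + (1/7)Q gives Q* = 9130/17 and P* = 1790/17.
With the rebate, buyers effectively pay Pb = Ps − 52, where Ps is the price sellers receive.
On the curves, Pb = 1390/3 - (2/3)Q and Ps = 200/7 + (1/7)Q; the wedge Ps − Pb = 52 gives 200/7 + (1/7)Q − (1390/3 - (2/3)Q) = 52, so Q' = 10222/17.
Then Pb = 1390/3 − (2/3)·(10222/17) = 1062/17 and Ps = 200/7 + (1/7)·(10222/17) = 1946/17.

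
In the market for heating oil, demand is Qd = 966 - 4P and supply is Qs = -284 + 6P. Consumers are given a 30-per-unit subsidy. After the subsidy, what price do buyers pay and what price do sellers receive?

Buyers pay 107; sellers receive 137

Pre-subsidy: 966 - 4P = -284 + 6P gives P* = 125, Q* = 466.
With the rebate, buyers effectively pay Pb = Ps − 30, where Ps is the price sellers receive.
Demand in terms of Ps becomes Qd = 966 − 4(Ps − 30) = 1086 - 4Ps. Setting this equal to supply: 1086 - 4Ps = -284 + 6Ps, so Ps = 137.
Buyers pay Pb = 137 − 30 = 107; Q' = -284 + 6·137 = 538.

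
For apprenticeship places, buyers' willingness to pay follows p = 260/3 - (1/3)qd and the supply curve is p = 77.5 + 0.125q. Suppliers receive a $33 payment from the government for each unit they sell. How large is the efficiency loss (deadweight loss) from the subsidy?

Pre-subsidy: 260/3 - (1/3)q = 77.5 + 0.125q gives q* = 20 and p* = 80.
With the subsidy, sellers receive ps = pb + 33 for each unit, where pb is the price buyers pay.
On the curves, pb = 260/3 - (1/3)q and ps = 77.5 + 0.125q; the wedge ps − pb = 33 gives 77.5 + 0.125q − (260/3 - (1/3)q) = 33, so q' = 92.
Then pb = 260/3 − (1/3)·92 = 56 and ps = 77.5 + 0.125·92 = 89.
The subsidy expands output by 92 − 20 = 72 past the efficient level; on those units the gap between marginal cost and willingness to pay runs from 0 up to 33.
DWL = ½ × 33 × 72 = 1188.

Deadweight loss = $1188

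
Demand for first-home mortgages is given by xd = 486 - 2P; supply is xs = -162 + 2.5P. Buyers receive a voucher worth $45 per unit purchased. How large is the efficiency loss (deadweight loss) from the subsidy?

Deadweight loss = $1125

Pre-subsidy: 486 - 2P = -162 + 2.5P gives P* = 144, x* = 198.
With the rebate, buyers effectively pay Pb = Ps − 45, where Ps is the price sellers receive.
Demand in terms of Ps becomes xd = 486 − 2(Ps − 45) = 576 - 2Ps. Setting this equal to supply: 576 - 2Ps = -162 + 2.5Ps, so Ps = 164.
Buyers pay Pb = 164 − 45 = 119; x' = -162 + 2.5·164 = 248.
The subsidy expands output by 248 − 198 = 50 past the efficient level; on those units the gap between marginal cost and willingness to pay runs from 0 up to 45.
DWL = ½ × 45 × 50 = 1125.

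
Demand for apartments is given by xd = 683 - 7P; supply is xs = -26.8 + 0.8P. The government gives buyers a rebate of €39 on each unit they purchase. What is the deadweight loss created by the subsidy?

Pre-subsidy: 683 - 7P = -26.8 + 0.8P gives P* = 91, x* = 46.
With the rebate, buyers effectively pay Pb = Ps − 39, where Ps is the price sellers receive.
Demand in terms of Ps becomes xd = 683 − 7(Ps − 39) = 956 - 7Ps. Setting this equal to supply: 956 - 7Ps = -26.8 + 0.8Ps, so Ps = 126.
Buyers pay Pb = 126 − 39 = 87; x' = -26.8 + 0.8·126 = 74.
The subsidy expands output by 74 − 46 = 28 past the efficient level; on those units the gap between marginal cost and willingness to pay runs from 0 up to 39.
DWL = ½ × 39 × 28 = 546.

Deadweight loss = €546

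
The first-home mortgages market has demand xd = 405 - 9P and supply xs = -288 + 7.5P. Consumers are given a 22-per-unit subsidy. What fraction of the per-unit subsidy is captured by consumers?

Consumer share = 5/11

Pre-subsidy: 405 - 9P = -288 + 7.5P gives P* = 42, x* = 27.
With the rebate, buyers effectively pay Pb = Ps − 22, where Ps is the price sellers receive.
Demand in terms of Ps becomes xd = 405 − 9(Ps − 22) = 603 - 9Ps. Setting this equal to supply: 603 - 9Ps = -288 + 7.5Ps, so Ps = 54.
Buyers pay Pb = 54 − 22 = 32; x' = -288 + 7.5·54 = 117.
Buyers' price falls by P* − Pb = 42 − 32 = 10; sellers' price rises by Ps − P* = 54 − 42 = 12.
So consumers capture 10/22 = 5/11 of each unit of subsidy.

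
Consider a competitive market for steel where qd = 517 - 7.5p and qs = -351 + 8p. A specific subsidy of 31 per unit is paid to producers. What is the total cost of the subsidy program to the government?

Government cost = 6727

Pre-subsidy: 517 - 7.5p = -351 + 8p gives p* = 56, q* = 97.
With the subsidy, sellers receive ps = pb + 31 for each unit, where pb is the price buyers pay.
Supply in terms of pb becomes qs = -351 + 8(pb + 31) = -103 + 8pb. Setting this equal to demand: 517 - 7.5pb = -103 + 8pb, so pb = 40.
Sellers receive ps = 40 + 31 = 71; q' = 517 − 7.5·40 = 217.
Government outlay = subsidy × quantity = 31 × 217 = 6727.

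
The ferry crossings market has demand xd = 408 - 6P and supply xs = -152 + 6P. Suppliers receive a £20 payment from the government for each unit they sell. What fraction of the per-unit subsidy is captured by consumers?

Consumer share = 0.5

Pre-subsidy: 408 - 6P = -152 + 6P gives P* = 140/3, x* = 128.
With the subsidy, sellers receive Ps = Pb + 20 for each unit, where Pb is the price buyers pay.
Supply in terms of Pb becomes xs = -152 + 6(Pb + 20) = -32 + 6Pb. Setting this equal to demand: 408 - 6Pb = -32 + 6Pb, so Pb = 110/3.
Sellers receive Ps = 110/3 + 20 = 170/3; x' = 408 − 6·(110/3) = 188.
Buyers' price falls by P* − Pb = 140/3 − 110/3 = 10; sellers' price rises by Ps − P* = 170/3 − 140/3 = 10.
So consumers capture 10/20 = 0.5 of each unit of subsidy.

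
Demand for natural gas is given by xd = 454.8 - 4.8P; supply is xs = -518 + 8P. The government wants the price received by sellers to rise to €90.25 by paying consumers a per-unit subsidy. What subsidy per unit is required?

Required subsidy s = €38 per unit

At a seller price of 90.25, quantity supplied is -518 + 8·90.25 = 204.
Buyers absorb 204 only when they pay Pb with 454.8 − 4.8·Pb = 204, i.e. Pb = 52.25.
s = Ps − Pb = 90.25 − 52.25 = 38.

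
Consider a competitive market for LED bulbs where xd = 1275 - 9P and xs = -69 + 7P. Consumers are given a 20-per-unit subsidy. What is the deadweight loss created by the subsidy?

Deadweight loss = 787.5

Pre-subsidy: 1275 - 9P = -69 + 7P gives P* = 84, x* = 519.
With the rebate, buyers effectively pay Pb = Ps − 20, where Ps is the price sellers receive.
Demand in terms of Ps becomes xd = 1275 − 9(Ps − 20) = 1455 - 9Ps. Setting this equal to supply: 1455 - 9Ps = -69 + 7Ps, so Ps = 95.25.
Buyers pay Pb = 95.25 − 20 = 75.25; x' = -69 + 7·95.25 = 597.75.
The subsidy expands output by 597.75 − 519 = 78.75 past the efficient level; on those units the gap between marginal cost and willingness to pay runs from 0 up to 20.
DWL = ½ × 20 × 78.75 = 787.5.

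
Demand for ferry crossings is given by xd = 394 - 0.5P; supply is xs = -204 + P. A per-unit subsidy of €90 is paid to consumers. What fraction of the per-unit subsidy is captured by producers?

Pre-subsidy: 394 - 0.5P = -204 + P gives P* = 1196/3, x* = 584/3.
With the rebate, buyers effectively pay Pb = Ps − 90, where Ps is the price sellers receive.
Demand in terms of Ps becomes xd = 394 − 0.5(Ps − 90) = 439 - 0.5Ps. Setting this equal to supply: 439 - 0.5Ps = -204 + Ps, so Ps = 1286/3.
Buyers pay Pb = 1286/3 − 90 = 1016/3; x' = -204 + 1·(1286/3) = 674/3.
Buyers' price falls by P* − Pb = 1196/3 − 1016/3 = 60; sellers' price rises by Ps − P* = 1286/3 − 1196/3 = 30.
So producers capture 30/90 = 1/3 of each unit of subsidy.

Producer share = 1/3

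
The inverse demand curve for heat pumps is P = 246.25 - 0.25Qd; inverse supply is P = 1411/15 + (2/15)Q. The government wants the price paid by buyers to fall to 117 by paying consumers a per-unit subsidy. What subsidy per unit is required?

Required subsidy s = 46 per unit

At a buyer price of 117, quantity demanded is 985 − 4·117 = 517.
Sellers supply 517 only when they receive Ps = 1411/15 + (2/15)·517 = 163.
s = Ps − Pb = 163 − 117 = 46.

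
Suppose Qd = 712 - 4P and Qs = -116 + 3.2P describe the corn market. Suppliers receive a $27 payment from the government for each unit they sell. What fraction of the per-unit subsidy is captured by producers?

Pre-subsidy: 712 - 4P = -116 + 3.2P gives P* = 115, Q* = 252.
With the subsidy, sellers receive Ps = Pb + 27 for each unit, where Pb is the price buyers pay.
Supply in terms of Pb becomes Qs = -116 + 3.2(Pb + 27) = -29.6 + 3.2Pb. Setting this equal to demand: 712 - 4Pb = -29.6 + 3.2Pb, so Pb = 103.
Sellers receive Ps = 103 + 27 = 130; Q' = 712 − 4·103 = 300.
Buyers' price falls by P* − Pb = 115 − 103 = 12; sellers' price rises by Ps − P* = 130 − 115 = 15.
So producers capture 15/27 = 5/9 of each unit of subsidy.

Producer share = 5/9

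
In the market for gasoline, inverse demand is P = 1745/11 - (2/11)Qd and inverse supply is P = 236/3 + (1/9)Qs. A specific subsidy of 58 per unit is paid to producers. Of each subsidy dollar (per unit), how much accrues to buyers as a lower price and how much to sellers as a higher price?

Pre-subsidy: 1745/11 - (2/11)Q = 236/3 + (1/9)Q gives Q* = 273 and P* = 109.
With the subsidy, sellers receive Ps = Pb + 58 for each unit, where Pb is the price buyers pay.
On the curves, Pb = 1745/11 - (2/11)Q and Ps = 236/3 + (1/9)Q; the wedge Ps − Pb = 58 gives 236/3 + (1/9)Q − (1745/11 - (2/11)Q) = 58, so Q' = 471.
Then Pb = 1745/11 − (2/11)·471 = 73 and Ps = 236/3 + (1/9)·471 = 131.
Buyers' price falls by P* − Pb = 109 − 73 = 36; sellers' price rises by Ps − P* = 131 − 109 = 22.

Buyers gain 36 per unit; sellers gain 22 per unit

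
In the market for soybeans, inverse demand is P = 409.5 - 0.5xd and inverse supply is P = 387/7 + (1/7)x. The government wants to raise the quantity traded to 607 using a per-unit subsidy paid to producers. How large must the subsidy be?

At x = 607, from the demand curve buyers pay Pb = 409.5 − 0.5·607 = 106; from the supply curve sellers need Ps = 387/7 + (1/7)·607 = 142.
The subsidy must fill the gap: s = Ps − Pb = 142 − 106 = 36.

Required subsidy s = 36 per unit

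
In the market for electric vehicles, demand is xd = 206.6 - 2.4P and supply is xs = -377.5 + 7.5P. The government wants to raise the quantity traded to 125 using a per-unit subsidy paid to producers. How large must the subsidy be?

At x = 125, invert demand for the buyer price: Pb = (206.6 − 125)/2.4 = 34; invert supply for the seller price: Ps = (125 − (-377.5))/7.5 = 67.
The subsidy must fill the gap: s = Ps − Pb = 67 − 34 = 33.

Required subsidy s = 33 per unit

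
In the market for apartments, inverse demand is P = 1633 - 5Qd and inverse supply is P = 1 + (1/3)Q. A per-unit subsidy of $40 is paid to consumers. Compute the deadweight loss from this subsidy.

Pre-subsidy: 1633 - 5Q = 1 + (1/3)Q gives Q* = 306 and P* = 103.
With the rebate, buyers effectively pay Pb = Ps − 40, where Ps is the price sellers receive.
On the curves, Pb = 1633 - 5Q and Ps = 1 + (1/3)Q; the wedge Ps − Pb = 40 gives 1 + (1/3)Q − (1633 - 5Q) = 40, so Q' = 313.5.
Then Pb = 1633 − 5·313.5 = 65.5 and Ps = 1 + (1/3)·313.5 = 105.5.
The subsidy expands output by 313.5 − 306 = 7.5 past the efficient level; on those units the gap between marginal cost and willingness to pay runs from 0 up to 40.
DWL = ½ × 40 × 7.5 = 150.

Deadweight loss = $150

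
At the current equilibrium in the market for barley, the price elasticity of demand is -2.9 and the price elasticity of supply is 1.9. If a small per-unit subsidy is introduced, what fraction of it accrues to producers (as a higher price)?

Producer share = 29/48

For a small subsidy around the equilibrium, the benefit split depends on the relative slopes, which at a point are proportional to the elasticities.
Buyer share = εs/(εs + |εd|) = 1.9/(1.9 + 2.9) = 19/48; seller share = |εd|/(εs + |εd|) = 29/48.
So producers capture 29/48 of the subsidy.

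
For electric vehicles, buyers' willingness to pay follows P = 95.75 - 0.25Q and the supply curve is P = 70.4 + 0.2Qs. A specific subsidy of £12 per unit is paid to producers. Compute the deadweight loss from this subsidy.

Pre-subsidy: 95.75 - 0.25Q = 70.4 + 0.2Q gives Q* = 169/3 and P* = 245/3.
With the subsidy, sellers receive Ps = Pb + 12 for each unit, where Pb is the price buyers pay.
On the curves, Pb = 95.75 - 0.25Q and Ps = 70.4 + 0.2Q; the wedge Ps − Pb = 12 gives 70.4 + 0.2Q − (95.75 - 0.25Q) = 12, so Q' = 83.
Then Pb = 95.75 − 0.25·83 = 75 and Ps = 70.4 + 0.2·83 = 87.
The subsidy expands output by 83 − 169/3 = 80/3 past the efficient level; on those units the gap between marginal cost and willingness to pay runs from 0 up to 12.
DWL = ½ × 12 × 80/3 = 160.

Deadweight loss = £160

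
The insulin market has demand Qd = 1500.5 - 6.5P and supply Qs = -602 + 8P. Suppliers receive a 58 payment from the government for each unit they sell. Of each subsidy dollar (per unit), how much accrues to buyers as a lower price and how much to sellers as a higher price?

Buyers gain 32 per unit; sellers gain 26 per unit

Pre-subsidy: 1500.5 - 6.5P = -602 + 8P gives P* = 145, Q* = 558.
With the subsidy, sellers receive Ps = Pb + 58 for each unit, where Pb is the price buyers pay.
Supply in terms of Pb becomes Qs = -602 + 8(Pb + 58) = -138 + 8Pb. Setting this equal to demand: 1500.5 - 6.5Pb = -138 + 8Pb, so Pb = 113.
Sellers receive Ps = 113 + 58 = 171; Q' = 1500.5 − 6.5·113 = 766.
Buyers' price falls by P* − Pb = 145 − 113 = 32; sellers' price rises by Ps − P* = 171 − 145 = 26.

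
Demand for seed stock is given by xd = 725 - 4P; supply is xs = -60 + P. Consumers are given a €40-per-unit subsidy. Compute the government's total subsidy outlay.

Pre-subsidy: 725 - 4P = -60 + P gives P* = 157, x* = 97.
With the rebate, buyers effectively pay Pb = Ps − 40, where Ps is the price sellers receive.
Demand in terms of Ps becomes xd = 725 − 4(Ps − 40) = 885 - 4Ps. Setting this equal to supply: 885 - 4Ps = -60 + Ps, so Ps = 189.
Buyers pay Pb = 189 − 40 = 149; x' = -60 + 1·189 = 129.
Government outlay = subsidy × quantity = 40 × 129 = 5160.

Government cost = €5160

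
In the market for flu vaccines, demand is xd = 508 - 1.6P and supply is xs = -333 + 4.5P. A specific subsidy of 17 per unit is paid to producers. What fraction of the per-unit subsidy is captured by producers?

Producer share = 16/61

Pre-subsidy: 508 - 1.6P = -333 + 4.5P gives P* = 8410/61, x* = 17532/61.
With the subsidy, sellers receive Ps = Pb + 17 for each unit, where Pb is the price buyers pay.
Supply in terms of Pb becomes xs = -333 + 4.5(Pb + 17) = -256.5 + 4.5Pb. Setting this equal to demand: 508 - 1.6Pb = -256.5 + 4.5Pb, so Pb = 7645/61.
Sellers receive Ps = 7645/61 + 17 = 8682/61; x' = 508 − 1.6·(7645/61) = 18756/61.
Buyers' price falls by P* − Pb = 8410/61 − 7645/61 = 765/61; sellers' price rises by Ps − P* = 8682/61 − 8410/61 = 272/61.
So producers capture (272/61)/17 = 16/61 of each unit of subsidy.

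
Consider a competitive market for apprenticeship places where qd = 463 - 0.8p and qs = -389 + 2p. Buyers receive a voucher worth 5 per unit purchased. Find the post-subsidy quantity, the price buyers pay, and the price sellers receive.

q' = 1557/7; buyers pay 2105/7; sellers receive 2140/7

Pre-subsidy: 463 - 0.8p = -389 + 2p gives p* = 2130/7, q* = 1537/7.
With the rebate, buyers effectively pay pb = ps − 5, where ps is the price sellers receive.
Demand in terms of ps becomes qd = 463 − 0.8(ps − 5) = 467 - 0.8ps. Setting this equal to supply: 467 - 0.8ps = -389 + 2ps, so ps = 2140/7.
Buyers pay pb = 2140/7 − 5 = 2105/7; q' = -389 + 2·(2140/7) = 1557/7.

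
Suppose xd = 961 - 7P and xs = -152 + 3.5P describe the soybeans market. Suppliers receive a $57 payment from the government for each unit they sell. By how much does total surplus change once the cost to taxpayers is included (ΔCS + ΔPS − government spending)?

Pre-subsidy: 961 - 7P = -152 + 3.5P gives P* = 106, x* = 219.
With the subsidy, sellers receive Ps = Pb + 57 for each unit, where Pb is the price buyers pay.
Supply in terms of Pb becomes xs = -152 + 3.5(Pb + 57) = 47.5 + 3.5Pb. Setting this equal to demand: 961 - 7Pb = 47.5 + 3.5Pb, so Pb = 87.
Sellers receive Ps = 87 + 57 = 144; x' = 961 − 7·87 = 352.
ΔCS = ½(219 + 352)(106 − 87) = 5424.5; ΔPS = ½(219 + 352)(144 − 106) = 10849.
Government spending = 57 × 352 = 20064.
Net change = 5424.5 + 10849 − 20064 = -3790.5. The loss equals the DWL triangle ½·57·133.

Net change in total surplus = -$3790.5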